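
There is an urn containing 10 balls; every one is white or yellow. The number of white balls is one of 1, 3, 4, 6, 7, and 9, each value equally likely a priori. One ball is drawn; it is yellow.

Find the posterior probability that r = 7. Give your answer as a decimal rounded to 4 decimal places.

The likelihood of this draw under each hypothesis: P(data | r = 1) = (9/10) = 9/10; P(data | r = 3) = (7/10) = 7/10; P(data | r = 4) = (6/10) = 3/5; P(data | r = 6) = (4/10) = 2/5; P(data | r = 7) = (3/10) = 3/10; P(data | r = 9) = (1/10) = 1/10.
The prior-weighted likelihoods are 1/6 · 9/10 = 3/20, 1/6 · 7/10 = 7/60, 1/6 · 3/5 = 1/10, 1/6 · 2/5 = 1/15, 1/6 · 3/10 = 1/20, 1/6 · 1/10 = 1/60; these sum to 1/2.
By Bayes' rule, P(r = 7 | data) = (1/20) / (1/2) = 1/10.

0.1000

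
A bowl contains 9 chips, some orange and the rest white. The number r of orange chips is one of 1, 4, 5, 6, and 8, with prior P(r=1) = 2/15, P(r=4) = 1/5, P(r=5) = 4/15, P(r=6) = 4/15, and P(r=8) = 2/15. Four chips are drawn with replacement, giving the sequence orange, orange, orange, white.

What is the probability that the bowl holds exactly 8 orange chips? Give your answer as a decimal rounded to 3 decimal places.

Under each hypothesis, the probability of the observed sequence is: P(data | r = 1) = (1/9)(1/9)(1/9)(8/9) = 0.0012193; P(data | r = 4) = (4/9)(4/9)(4/9)(5/9) = 0.048773; P(data | r = 5) = (5/9)(5/9)(5/9)(4/9) = 0.076208; P(data | r = 6) = (6/9)(6/9)(6/9)(3/9) = 0.098765; P(data | r = 8) = (8/9)(8/9)(8/9)(1/9) = 0.078037.
Weighting by the prior gives 2/15 · 0.0012193 = 0.00016258, 1/5 · 0.048773 = 0.0097546, 4/15 · 0.076208 = 0.020322, 4/15 · 0.098765 = 0.026337, 2/15 · 0.078037 = 0.010405; these sum to 0.066982.
Hence P(r = 8 | data) = (0.010405) / (0.066982) = 0.15534.

0.155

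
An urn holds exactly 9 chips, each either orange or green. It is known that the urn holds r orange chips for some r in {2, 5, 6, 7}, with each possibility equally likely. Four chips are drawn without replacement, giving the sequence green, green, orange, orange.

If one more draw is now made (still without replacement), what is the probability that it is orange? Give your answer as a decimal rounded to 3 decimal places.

Under each hypothesis, the probability of the observed sequence is: P(data | r = 2) = (7/9)(6/8)(2/7)(1/6) = 1/36; P(data | r = 5) = (4/9)(3/8)(5/7)(4/6) = 5/63; P(data | r = 6) = (3/9)(2/8)(6/7)(5/6) = 5/84; P(data | r = 7) = (2/9)(1/8)(7/7)(6/6) = 1/36.
Multiplying each by its prior: 1/4 · 1/36 = 1/144, 1/4 · 5/63 = 5/252, 1/4 · 5/84 = 5/336, 1/4 · 1/36 = 1/144; with total 7/144.
The posterior is then P(r = 2 | data) = 1/7, P(r = 5 | data) = 20/49, P(r = 6 | data) = 15/49, P(r = 7 | data) = 1/7.
Averaging over the posterior, P(orange next | data) = (0)(1/7) + (3/5)(20/49) + (4/5)(15/49) + (1)(1/7) = 31/49.

0.633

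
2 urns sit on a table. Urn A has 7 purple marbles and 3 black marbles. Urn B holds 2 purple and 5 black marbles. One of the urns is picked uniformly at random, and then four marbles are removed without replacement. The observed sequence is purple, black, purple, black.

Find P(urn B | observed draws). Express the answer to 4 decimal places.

For each hypothesis, P(data | H) works out to: P(data | urn A) = (7/10)(3/9)(6/8)(2/7) = 1/20; P(data | urn B) = (2/7)(5/6)(1/5)(4/4) = 1/21.
Multiplying each by its prior: 1/2 · 1/20 = 1/40, 1/2 · 1/21 = 1/42; with total 41/840.
Hence P(urn B | data) = (1/42) / (41/840) = 20/41.

0.4878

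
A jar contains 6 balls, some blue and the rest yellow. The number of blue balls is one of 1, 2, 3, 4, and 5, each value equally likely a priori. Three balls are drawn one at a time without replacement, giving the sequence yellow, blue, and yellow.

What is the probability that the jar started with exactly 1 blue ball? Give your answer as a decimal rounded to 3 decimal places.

The likelihood of the observed sequence under each hypothesis: P(data | r = 1) = (5/6)(1/5)(4/4) = 1/6; P(data | r = 2) = (4/6)(2/5)(3/4) = 1/5; P(data | r = 3) = (3/6)(3/5)(2/4) = 3/20; P(data | r = 4) = (2/6)(4/5)(1/4) = 1/15; P(data | r = 5) = (1/6)(5/5)(0/4) = 0.
The prior-weighted likelihoods are 1/5 · 1/6 = 1/30, 1/5 · 1/5 = 1/25, 1/5 · 3/20 = 3/100, 1/5 · 1/15 = 1/75, 1/5 · 0 = 0; these sum to 7/60.
By Bayes' rule, P(r = 1 | data) = (1/30) / (7/60) = 2/7.

0.286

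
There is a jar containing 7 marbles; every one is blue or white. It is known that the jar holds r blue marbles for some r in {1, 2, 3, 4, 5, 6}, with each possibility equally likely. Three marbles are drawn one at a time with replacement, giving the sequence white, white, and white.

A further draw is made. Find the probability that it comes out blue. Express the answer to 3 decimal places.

For each hypothesis, P(data | H) works out to: P(data | r = 1) = (6/7)(6/7)(6/7) = 0.62974; P(data | r = 2) = (5/7)(5/7)(5/7) = 0.36443; P(data | r = 3) = (4/7)(4/7)(4/7) = 0.18659; P(data | r = 4) = (3/7)(3/7)(3/7) = 0.078717; P(data | r = 5) = (2/7)(2/7)(2/7) = 0.023324; P(data | r = 6) = (1/7)(1/7)(1/7) = 0.0029155.
Multiplying each by its prior: 1/6 · 0.62974 = 0.10496, 1/6 · 0.36443 = 0.060739, 1/6 · 0.18659 = 0.031098, 1/6 · 0.078717 = 0.01312, 1/6 · 0.023324 = 0.0038873, 1/6 · 0.0029155 = 0.00048591; summing to 0.21429.
The posterior is then P(r = 1 | data) = 0.4898, P(r = 2 | data) = 0.28345, P(r = 3 | data) = 0.14512, P(r = 4 | data) = 0.061224, P(r = 5 | data) = 0.018141, P(r = 6 | data) = 0.0022676.
Averaging over the posterior, P(blue next | data) = (1/7)(0.4898) + (2/7)(0.28345) + (3/7)(0.14512) + (4/7)(0.061224) + (5/7)(0.018141) + (6/7)(0.0022676) = 0.26304.

0.263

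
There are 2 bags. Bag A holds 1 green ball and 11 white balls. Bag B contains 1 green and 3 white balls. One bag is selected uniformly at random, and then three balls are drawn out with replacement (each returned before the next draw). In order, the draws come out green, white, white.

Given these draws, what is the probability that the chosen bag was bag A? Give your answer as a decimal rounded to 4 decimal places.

Under each hypothesis, the probability of the observed sequence is: P(data | bag A) = (1/12)(11/12)(11/12) = 0.070023; P(data | bag B) = (1/4)(3/4)(3/4) = 0.14062.
The prior-weighted likelihoods are 1/2 · 0.070023 = 0.035012, 1/2 · 0.14062 = 0.070312; summing to 0.10532.
Therefore the posterior P(bag A | data) = (0.035012) / (0.10532) = 0.33242.

0.3324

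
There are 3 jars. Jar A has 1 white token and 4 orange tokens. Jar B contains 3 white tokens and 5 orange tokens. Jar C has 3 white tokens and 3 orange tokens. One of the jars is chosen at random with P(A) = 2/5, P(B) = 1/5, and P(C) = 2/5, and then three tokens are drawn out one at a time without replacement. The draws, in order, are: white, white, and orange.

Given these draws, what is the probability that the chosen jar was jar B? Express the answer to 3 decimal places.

0.229

Compute the likelihood of the observed sequence for each case: P(data | jar A) = (1/5)(0/4) = 0; P(data | jar B) = (3/8)(2/7)(5/6) = 0.089286; P(data | jar C) = (3/6)(2/5)(3/4) = 0.15.
Weighting by the prior gives 2/5 · 0 = 0, 1/5 · 0.089286 = 0.017857, 2/5 · 0.15 = 0.06; summing to 0.077857.
Therefore the posterior P(jar B | data) = (0.017857) / (0.077857) = 0.22936.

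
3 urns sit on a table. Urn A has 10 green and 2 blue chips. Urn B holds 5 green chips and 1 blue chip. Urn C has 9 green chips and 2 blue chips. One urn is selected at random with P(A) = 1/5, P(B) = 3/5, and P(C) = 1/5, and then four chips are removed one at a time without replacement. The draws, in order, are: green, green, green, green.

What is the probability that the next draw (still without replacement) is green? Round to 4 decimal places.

For each hypothesis, P(data | H) works out to: P(data | urn A) = (10/12)(9/11)(8/10)(7/9) = 14/33; P(data | urn B) = (5/6)(4/5)(3/4)(2/3) = 1/3; P(data | urn C) = (9/11)(8/10)(7/9)(6/8) = 21/55.
Multiplying each by its prior: 1/5 · 14/33 = 14/165, 3/5 · 1/3 = 1/5, 1/5 · 21/55 = 21/275; summing to 298/825.
Dividing through by the total gives posterior P(urn A | data) = 35/149, P(urn B | data) = 165/298, P(urn C | data) = 63/298.
So P(green next | data) = Σ P(green next | H) P(H | data) = (3/4)(35/149) + (1/2)(165/298) + (5/7)(63/298) = 90/149.

0.6040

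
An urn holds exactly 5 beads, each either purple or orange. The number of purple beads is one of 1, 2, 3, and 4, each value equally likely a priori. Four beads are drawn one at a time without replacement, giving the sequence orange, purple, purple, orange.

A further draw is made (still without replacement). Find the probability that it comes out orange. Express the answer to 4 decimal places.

0.5000

For each hypothesis, P(data | H) works out to: P(data | r = 1) = (4/5)(1/4)(0/3) = 0; P(data | r = 2) = (3/5)(2/4)(1/3)(2/2) = 1/10; P(data | r = 3) = (2/5)(3/4)(2/3)(1/2) = 1/10; P(data | r = 4) = (1/5)(4/4)(3/3)(0/2) = 0.
Weighting by the prior gives 1/4 · 0 = 0, 1/4 · 1/10 = 1/40, 1/4 · 1/10 = 1/40, 1/4 · 0 = 0; these sum to 1/20.
Dividing through by the total gives posterior P(r = 1 | data) = 0, P(r = 2 | data) = 1/2, P(r = 3 | data) = 1/2, P(r = 4 | data) = 0.
So P(orange next | data) = Σ P(orange next | H) P(H | data) = (1)(1/2) + (0)(1/2) = 1/2.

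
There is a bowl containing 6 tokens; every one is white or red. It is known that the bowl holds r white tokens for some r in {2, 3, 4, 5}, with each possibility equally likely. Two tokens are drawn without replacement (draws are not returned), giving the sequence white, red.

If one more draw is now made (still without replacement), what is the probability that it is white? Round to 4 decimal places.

0.5833

For each hypothesis, P(data | H) works out to: P(data | r = 2) = (2/6)(4/5) = 4/15; P(data | r = 3) = (3/6)(3/5) = 3/10; P(data | r = 4) = (4/6)(2/5) = 4/15; P(data | r = 5) = (5/6)(1/5) = 1/6.
The prior-weighted likelihoods are 1/4 · 4/15 = 1/15, 1/4 · 3/10 = 3/40, 1/4 · 4/15 = 1/15, 1/4 · 1/6 = 1/24; summing to 1/4.
Dividing through by the total gives posterior P(r = 2 | data) = 4/15, P(r = 3 | data) = 3/10, P(r = 4 | data) = 4/15, P(r = 5 | data) = 1/6.
So P(white next | data) = Σ P(white next | H) P(H | data) = (1/4)(4/15) + (1/2)(3/10) + (3/4)(4/15) + (1)(1/6) = 7/12.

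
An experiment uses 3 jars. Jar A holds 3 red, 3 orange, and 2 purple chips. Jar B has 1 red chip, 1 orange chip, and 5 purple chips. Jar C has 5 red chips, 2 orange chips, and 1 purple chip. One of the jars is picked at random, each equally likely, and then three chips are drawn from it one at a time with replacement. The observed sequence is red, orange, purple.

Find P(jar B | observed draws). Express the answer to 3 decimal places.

Under each hypothesis, the probability of the observed sequence is: P(data | jar A) = (3/8)(3/8)(2/8) = 0.035156; P(data | jar B) = (1/7)(1/7)(5/7) = 0.014577; P(data | jar C) = (5/8)(2/8)(1/8) = 0.019531.
The prior-weighted likelihoods are 1/3 · 0.035156 = 0.011719, 1/3 · 0.014577 = 0.0048591, 1/3 · 0.019531 = 0.0065104; these sum to 0.023088.
Therefore the posterior P(jar B | data) = (0.0048591) / (0.023088) = 0.21046.

0.210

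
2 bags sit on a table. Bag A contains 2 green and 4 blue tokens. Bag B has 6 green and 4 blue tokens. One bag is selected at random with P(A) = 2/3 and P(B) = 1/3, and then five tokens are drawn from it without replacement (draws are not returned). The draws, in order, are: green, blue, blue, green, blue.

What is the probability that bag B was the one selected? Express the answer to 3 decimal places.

0.152

Compute the likelihood of the observed sequence for each case: P(data | bag A) = (2/6)(4/5)(3/4)(1/3)(2/2) = 1/15; P(data | bag B) = (6/10)(4/9)(3/8)(5/7)(2/6) = 1/42.
Multiplying each by its prior: 2/3 · 1/15 = 2/45, 1/3 · 1/42 = 1/126; with total 11/210.
Therefore the posterior P(bag B | data) = (1/126) / (11/210) = 5/33.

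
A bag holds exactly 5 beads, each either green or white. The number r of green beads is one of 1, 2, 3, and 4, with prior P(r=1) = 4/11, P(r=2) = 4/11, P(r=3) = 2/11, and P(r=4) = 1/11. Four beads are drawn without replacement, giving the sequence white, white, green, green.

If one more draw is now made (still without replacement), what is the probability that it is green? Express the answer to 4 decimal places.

0.3333

The likelihood of the observed sequence under each hypothesis: P(data | r = 1) = (4/5)(3/4)(1/3)(0/2) = 0; P(data | r = 2) = (3/5)(2/4)(2/3)(1/2) = 1/10; P(data | r = 3) = (2/5)(1/4)(3/3)(2/2) = 1/10; P(data | r = 4) = (1/5)(0/4) = 0.
Multiplying each by its prior: 4/11 · 0 = 0, 4/11 · 1/10 = 2/55, 2/11 · 1/10 = 1/55, 1/11 · 0 = 0; these sum to 3/55.
Normalising, the posterior is P(r = 1 | data) = 0, P(r = 2 | data) = 2/3, P(r = 3 | data) = 1/3, P(r = 4 | data) = 0.
Averaging over the posterior, P(green next | data) = (0)(2/3) + (1)(1/3) = 1/3.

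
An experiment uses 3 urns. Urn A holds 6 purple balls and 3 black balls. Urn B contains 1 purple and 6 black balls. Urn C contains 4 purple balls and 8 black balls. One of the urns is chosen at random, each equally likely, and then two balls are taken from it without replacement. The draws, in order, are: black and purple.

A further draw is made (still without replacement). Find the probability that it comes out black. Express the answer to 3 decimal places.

Compute the likelihood of the observed sequence for each case: P(data | urn A) = (3/9)(6/8) = 0.25; P(data | urn B) = (6/7)(1/6) = 0.14286; P(data | urn C) = (8/12)(4/11) = 0.24242.
The prior-weighted likelihoods are 1/3 · 0.25 = 0.083333, 1/3 · 0.14286 = 0.047619, 1/3 · 0.24242 = 0.080808; summing to 0.21176.
Normalising, the posterior is P(urn A | data) = 0.39353, P(urn B | data) = 0.22487, P(urn C | data) = 0.3816.
So P(black next | data) = Σ P(black next | H) P(H | data) = (2/7)(0.39353) + (1)(0.22487) + (7/10)(0.3816) = 0.60443.

0.604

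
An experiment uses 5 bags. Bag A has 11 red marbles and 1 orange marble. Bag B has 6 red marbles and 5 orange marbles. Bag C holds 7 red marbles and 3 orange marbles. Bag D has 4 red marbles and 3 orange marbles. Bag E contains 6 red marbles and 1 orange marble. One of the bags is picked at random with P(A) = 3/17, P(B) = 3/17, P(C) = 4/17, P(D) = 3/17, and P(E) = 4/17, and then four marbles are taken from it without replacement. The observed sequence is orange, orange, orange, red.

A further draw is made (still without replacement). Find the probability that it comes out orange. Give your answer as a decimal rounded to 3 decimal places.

The likelihood of the observed sequence under each hypothesis: P(data | bag A) = (1/12)(0/11) = 0; P(data | bag B) = (5/11)(4/10)(3/9)(6/8) = 0.045455; P(data | bag C) = (3/10)(2/9)(1/8)(7/7) = 0.0083333; P(data | bag D) = (3/7)(2/6)(1/5)(4/4) = 0.028571; P(data | bag E) = (1/7)(0/6) = 0.
Weighting by the prior gives 3/17 · 0 = 0, 3/17 · 0.045455 = 0.0080214, 4/17 · 0.0083333 = 0.0019608, 3/17 · 0.028571 = 0.005042, 4/17 · 0 = 0; summing to 0.015024.
Normalising, the posterior is P(bag A | data) = 0, P(bag B | data) = 0.5339, P(bag C | data) = 0.13051, P(bag D | data) = 0.33559, P(bag E | data) = 0.
So P(orange next | data) = Σ P(orange next | H) P(H | data) = (2/7)(0.5339) + (0)(0.13051) + (0)(0.33559) = 0.15254.

0.153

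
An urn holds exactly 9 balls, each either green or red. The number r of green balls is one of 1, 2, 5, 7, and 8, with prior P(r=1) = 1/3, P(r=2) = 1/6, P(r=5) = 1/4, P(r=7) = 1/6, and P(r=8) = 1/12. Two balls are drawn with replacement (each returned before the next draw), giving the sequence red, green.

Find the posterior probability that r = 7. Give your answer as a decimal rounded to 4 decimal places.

The likelihood of the observed sequence under each hypothesis: P(data | r = 1) = (8/9)(1/9) = 8/81; P(data | r = 2) = (7/9)(2/9) = 14/81; P(data | r = 5) = (4/9)(5/9) = 20/81; P(data | r = 7) = (2/9)(7/9) = 14/81; P(data | r = 8) = (1/9)(8/9) = 8/81.
Multiplying each by its prior: 1/3 · 8/81 = 8/243, 1/6 · 14/81 = 7/243, 1/4 · 20/81 = 5/81, 1/6 · 14/81 = 7/243, 1/12 · 8/81 = 2/243; summing to 13/81.
So P(r = 7 | data) = (7/243) / (13/81) = 7/39.

0.1795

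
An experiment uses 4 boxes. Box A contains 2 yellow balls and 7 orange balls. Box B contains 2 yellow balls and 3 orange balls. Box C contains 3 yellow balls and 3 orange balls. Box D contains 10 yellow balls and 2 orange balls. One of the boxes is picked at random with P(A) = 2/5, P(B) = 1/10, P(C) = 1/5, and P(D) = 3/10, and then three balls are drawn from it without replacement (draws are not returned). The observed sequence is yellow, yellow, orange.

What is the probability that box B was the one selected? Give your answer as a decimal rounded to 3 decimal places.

0.109

The likelihood of the observed sequence under each hypothesis: P(data | box A) = (2/9)(1/8)(7/7) = 0.027778; P(data | box B) = (2/5)(1/4)(3/3) = 0.1; P(data | box C) = (3/6)(2/5)(3/4) = 0.15; P(data | box D) = (10/12)(9/11)(2/10) = 0.13636.
Multiplying each by its prior: 2/5 · 0.027778 = 0.011111, 1/10 · 0.1 = 0.01, 1/5 · 0.15 = 0.03, 3/10 · 0.13636 = 0.040909; summing to 0.09202.
Hence P(box B | data) = (0.01) / (0.09202) = 0.10867.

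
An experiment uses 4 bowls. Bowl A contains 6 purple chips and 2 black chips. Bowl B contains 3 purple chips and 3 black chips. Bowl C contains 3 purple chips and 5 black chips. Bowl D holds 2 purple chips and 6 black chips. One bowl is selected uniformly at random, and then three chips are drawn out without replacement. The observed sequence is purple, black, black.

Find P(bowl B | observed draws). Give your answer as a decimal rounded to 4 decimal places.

0.2763

Under each hypothesis, the probability of the observed sequence is: P(data | bowl A) = (6/8)(2/7)(1/6) = 1/28; P(data | bowl B) = (3/6)(3/5)(2/4) = 3/20; P(data | bowl C) = (3/8)(5/7)(4/6) = 5/28; P(data | bowl D) = (2/8)(6/7)(5/6) = 5/28.
Multiplying each by its prior: 1/4 · 1/28 = 1/112, 1/4 · 3/20 = 3/80, 1/4 · 5/28 = 5/112, 1/4 · 5/28 = 5/112; summing to 19/140.
So P(bowl B | data) = (3/80) / (19/140) = 21/76.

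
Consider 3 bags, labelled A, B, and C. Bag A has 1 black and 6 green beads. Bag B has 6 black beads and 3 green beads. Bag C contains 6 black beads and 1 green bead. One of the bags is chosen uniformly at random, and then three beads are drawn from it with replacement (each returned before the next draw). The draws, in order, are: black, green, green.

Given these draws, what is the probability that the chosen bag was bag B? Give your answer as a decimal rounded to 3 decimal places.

Compute the likelihood of the observed sequence for each case: P(data | bag A) = (1/7)(6/7)(6/7) = 0.10496; P(data | bag B) = (6/9)(3/9)(3/9) = 0.074074; P(data | bag C) = (6/7)(1/7)(1/7) = 0.017493.
Weighting by the prior gives 1/3 · 0.10496 = 0.034985, 1/3 · 0.074074 = 0.024691, 1/3 · 0.017493 = 0.0058309; summing to 0.065508.
Therefore the posterior P(bag B | data) = (0.024691) / (0.065508) = 0.37692.

0.377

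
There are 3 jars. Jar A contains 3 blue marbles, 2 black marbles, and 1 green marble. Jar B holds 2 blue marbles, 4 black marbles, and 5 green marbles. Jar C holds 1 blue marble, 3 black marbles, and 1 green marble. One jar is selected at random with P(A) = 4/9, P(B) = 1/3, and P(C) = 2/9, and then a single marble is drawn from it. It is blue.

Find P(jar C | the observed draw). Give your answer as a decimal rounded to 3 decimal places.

The likelihood of this draw under each hypothesis: P(data | jar A) = (3/6) = 1/2; P(data | jar B) = (2/11) = 2/11; P(data | jar C) = (1/5) = 1/5.
Weighting by the prior gives 4/9 · 1/2 = 2/9, 1/3 · 2/11 = 2/33, 2/9 · 1/5 = 2/45; summing to 18/55.
So P(jar C | data) = (2/45) / (18/55) = 11/81.

0.136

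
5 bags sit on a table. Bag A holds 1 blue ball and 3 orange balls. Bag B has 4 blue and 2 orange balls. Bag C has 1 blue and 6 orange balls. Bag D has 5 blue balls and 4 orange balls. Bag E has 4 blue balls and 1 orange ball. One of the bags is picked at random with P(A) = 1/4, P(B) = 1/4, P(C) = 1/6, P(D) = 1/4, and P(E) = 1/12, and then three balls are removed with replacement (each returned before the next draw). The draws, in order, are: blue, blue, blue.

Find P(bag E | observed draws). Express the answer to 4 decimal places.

Under each hypothesis, the probability of the observed sequence is: P(data | bag A) = (1/4)(1/4)(1/4) = 0.015625; P(data | bag B) = (4/6)(4/6)(4/6) = 0.2963; P(data | bag C) = (1/7)(1/7)(1/7) = 0.0029155; P(data | bag D) = (5/9)(5/9)(5/9) = 0.17147; P(data | bag E) = (4/5)(4/5)(4/5) = 0.512.
Multiplying each by its prior: 1/4 · 0.015625 = 0.0039062, 1/4 · 0.2963 = 0.074074, 1/6 · 0.0029155 = 0.00048591, 1/4 · 0.17147 = 0.042867, 1/12 · 0.512 = 0.042667; these sum to 0.164.
Hence P(bag E | data) = (0.042667) / (0.164) = 0.26016.

0.2602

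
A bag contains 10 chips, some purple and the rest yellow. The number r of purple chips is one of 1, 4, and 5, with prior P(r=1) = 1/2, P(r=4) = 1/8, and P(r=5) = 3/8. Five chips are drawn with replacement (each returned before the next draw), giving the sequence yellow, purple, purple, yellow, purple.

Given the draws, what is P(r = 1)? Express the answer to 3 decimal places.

Under each hypothesis, the probability of the observed sequence is: P(data | r = 1) = (9/10)(1/10)(1/10)(9/10)(1/10) = 0.00081; P(data | r = 4) = (6/10)(4/10)(4/10)(6/10)(4/10) = 0.02304; P(data | r = 5) = (5/10)(5/10)(5/10)(5/10)(5/10) = 0.03125.
The prior-weighted likelihoods are 1/2 · 0.00081 = 0.000405, 1/8 · 0.02304 = 0.00288, 3/8 · 0.03125 = 0.011719; summing to 0.015004.
So P(r = 1 | data) = (0.000405) / (0.015004) = 0.026993.

0.027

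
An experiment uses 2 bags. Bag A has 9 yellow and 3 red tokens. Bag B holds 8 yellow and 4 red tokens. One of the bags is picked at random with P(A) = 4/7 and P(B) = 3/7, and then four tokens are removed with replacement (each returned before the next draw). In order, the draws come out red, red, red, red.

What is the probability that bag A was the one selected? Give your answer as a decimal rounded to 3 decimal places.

0.297

The likelihood of the observed sequence under each hypothesis: P(data | bag A) = (3/12)(3/12)(3/12)(3/12) = 0.0039062; P(data | bag B) = (4/12)(4/12)(4/12)(4/12) = 0.012346.
Multiplying each by its prior: 4/7 · 0.0039062 = 0.0022321, 3/7 · 0.012346 = 0.005291; these sum to 0.0075231.
By Bayes' rule, P(bag A | data) = (0.0022321) / (0.0075231) = 0.2967.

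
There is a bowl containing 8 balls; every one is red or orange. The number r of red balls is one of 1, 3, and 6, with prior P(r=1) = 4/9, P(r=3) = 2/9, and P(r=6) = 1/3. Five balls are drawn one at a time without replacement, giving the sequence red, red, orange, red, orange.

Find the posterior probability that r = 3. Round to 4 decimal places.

Under each hypothesis, the probability of the observed sequence is: P(data | r = 1) = (1/8)(0/7) = 0; P(data | r = 3) = (3/8)(2/7)(5/6)(1/5)(4/4) = 1/56; P(data | r = 6) = (6/8)(5/7)(2/6)(4/5)(1/4) = 1/28.
Weighting by the prior gives 4/9 · 0 = 0, 2/9 · 1/56 = 1/252, 1/3 · 1/28 = 1/84; summing to 1/63.
So P(r = 3 | data) = (1/252) / (1/63) = 1/4.

0.2500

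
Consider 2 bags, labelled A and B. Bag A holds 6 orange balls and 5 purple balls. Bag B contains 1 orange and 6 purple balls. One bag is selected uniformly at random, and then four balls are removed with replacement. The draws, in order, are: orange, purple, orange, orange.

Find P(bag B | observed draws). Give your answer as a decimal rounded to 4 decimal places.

0.0328

Under each hypothesis, the probability of the observed sequence is: P(data | bag A) = (6/11)(5/11)(6/11)(6/11) = 0.073765; P(data | bag B) = (1/7)(6/7)(1/7)(1/7) = 0.002499.
The prior-weighted likelihoods are 1/2 · 0.073765 = 0.036883, 1/2 · 0.002499 = 0.0012495; these sum to 0.038132.
So P(bag B | data) = (0.0012495) / (0.038132) = 0.032767.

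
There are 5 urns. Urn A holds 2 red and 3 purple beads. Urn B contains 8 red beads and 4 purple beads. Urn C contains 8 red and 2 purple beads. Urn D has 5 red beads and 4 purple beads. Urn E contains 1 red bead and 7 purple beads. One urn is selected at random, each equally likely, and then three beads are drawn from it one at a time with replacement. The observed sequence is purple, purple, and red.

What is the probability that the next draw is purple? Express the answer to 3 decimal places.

0.549

The likelihood of the observed sequence under each hypothesis: P(data | urn A) = (3/5)(3/5)(2/5) = 0.144; P(data | urn B) = (4/12)(4/12)(8/12) = 0.074074; P(data | urn C) = (2/10)(2/10)(8/10) = 0.032; P(data | urn D) = (4/9)(4/9)(5/9) = 0.10974; P(data | urn E) = (7/8)(7/8)(1/8) = 0.095703.
Weighting by the prior gives 1/5 · 0.144 = 0.0288, 1/5 · 0.074074 = 0.014815, 1/5 · 0.032 = 0.0064, 1/5 · 0.10974 = 0.021948, 1/5 · 0.095703 = 0.019141; these sum to 0.091103.
Normalising, the posterior is P(urn A | data) = 0.31612, P(urn B | data) = 0.16262, P(urn C | data) = 0.07025, P(urn D | data) = 0.24091, P(urn E | data) = 0.2101.
So P(purple next | data) = Σ P(purple next | H) P(H | data) = (3/5)(0.31612) + (1/3)(0.16262) + (1/5)(0.07025) + (4/9)(0.24091) + (7/8)(0.2101) = 0.54884.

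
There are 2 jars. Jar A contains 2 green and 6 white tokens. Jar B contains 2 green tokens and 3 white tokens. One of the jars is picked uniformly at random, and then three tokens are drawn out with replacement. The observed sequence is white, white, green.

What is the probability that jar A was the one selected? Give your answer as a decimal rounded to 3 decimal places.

Under each hypothesis, the probability of the observed sequence is: P(data | jar A) = (6/8)(6/8)(2/8) = 0.14062; P(data | jar B) = (3/5)(3/5)(2/5) = 0.144.
Multiplying each by its prior: 1/2 · 0.14062 = 0.070312, 1/2 · 0.144 = 0.072; with total 0.14231.
So P(jar A | data) = (0.070312) / (0.14231) = 0.49407.

0.494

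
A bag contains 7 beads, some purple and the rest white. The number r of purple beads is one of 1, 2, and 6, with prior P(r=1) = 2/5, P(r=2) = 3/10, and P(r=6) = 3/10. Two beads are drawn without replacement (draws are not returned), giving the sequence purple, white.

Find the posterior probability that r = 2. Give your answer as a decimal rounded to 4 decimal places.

0.4167

The likelihood of the observed sequence under each hypothesis: P(data | r = 1) = (1/7)(6/6) = 1/7; P(data | r = 2) = (2/7)(5/6) = 5/21; P(data | r = 6) = (6/7)(1/6) = 1/7.
Multiplying each by its prior: 2/5 · 1/7 = 2/35, 3/10 · 5/21 = 1/14, 3/10 · 1/7 = 3/70; with total 6/35.
Hence P(r = 2 | data) = (1/14) / (6/35) = 5/12.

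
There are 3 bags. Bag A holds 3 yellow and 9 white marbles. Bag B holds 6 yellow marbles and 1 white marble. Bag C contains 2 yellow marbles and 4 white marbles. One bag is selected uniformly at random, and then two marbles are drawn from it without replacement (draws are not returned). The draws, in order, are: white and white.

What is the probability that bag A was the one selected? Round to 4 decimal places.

Compute the likelihood of the observed sequence for each case: P(data | bag A) = (9/12)(8/11) = 6/11; P(data | bag B) = (1/7)(0/6) = 0; P(data | bag C) = (4/6)(3/5) = 2/5.
Weighting by the prior gives 1/3 · 6/11 = 2/11, 1/3 · 0 = 0, 1/3 · 2/5 = 2/15; with total 52/165.
Therefore the posterior P(bag A | data) = (2/11) / (52/165) = 15/26.

0.5769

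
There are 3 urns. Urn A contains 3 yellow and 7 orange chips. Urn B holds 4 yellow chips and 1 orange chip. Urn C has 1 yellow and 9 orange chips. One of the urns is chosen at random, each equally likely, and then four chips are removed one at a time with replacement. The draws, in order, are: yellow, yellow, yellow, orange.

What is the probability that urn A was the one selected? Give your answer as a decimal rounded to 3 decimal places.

For each hypothesis, P(data | H) works out to: P(data | urn A) = (3/10)(3/10)(3/10)(7/10) = 0.0189; P(data | urn B) = (4/5)(4/5)(4/5)(1/5) = 0.1024; P(data | urn C) = (1/10)(1/10)(1/10)(9/10) = 0.0009.
The prior-weighted likelihoods are 1/3 · 0.0189 = 0.0063, 1/3 · 0.1024 = 0.034133, 1/3 · 0.0009 = 0.0003; summing to 0.040733.
Therefore the posterior P(urn A | data) = (0.0063) / (0.040733) = 0.15466.

0.155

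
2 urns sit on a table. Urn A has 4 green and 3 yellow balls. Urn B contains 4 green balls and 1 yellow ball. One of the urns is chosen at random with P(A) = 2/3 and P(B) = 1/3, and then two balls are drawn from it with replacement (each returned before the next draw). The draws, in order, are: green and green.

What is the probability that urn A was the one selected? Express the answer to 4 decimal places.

Under each hypothesis, the probability of the observed sequence is: P(data | urn A) = (4/7)(4/7) = 0.32653; P(data | urn B) = (4/5)(4/5) = 0.64.
The prior-weighted likelihoods are 2/3 · 0.32653 = 0.21769, 1/3 · 0.64 = 0.21333; with total 0.43102.
Hence P(urn A | data) = (0.21769) / (0.43102) = 0.50505.

0.5051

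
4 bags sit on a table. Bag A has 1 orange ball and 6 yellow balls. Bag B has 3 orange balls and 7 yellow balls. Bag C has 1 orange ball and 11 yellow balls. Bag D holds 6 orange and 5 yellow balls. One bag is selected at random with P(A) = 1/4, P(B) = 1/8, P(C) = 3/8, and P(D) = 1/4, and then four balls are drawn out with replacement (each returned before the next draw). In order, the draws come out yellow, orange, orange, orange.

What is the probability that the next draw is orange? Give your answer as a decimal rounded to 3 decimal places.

For each hypothesis, P(data | H) works out to: P(data | bag A) = (6/7)(1/7)(1/7)(1/7) = 0.002499; P(data | bag B) = (7/10)(3/10)(3/10)(3/10) = 0.0189; P(data | bag C) = (11/12)(1/12)(1/12)(1/12) = 0.00053048; P(data | bag D) = (5/11)(6/11)(6/11)(6/11) = 0.073765.
The prior-weighted likelihoods are 1/4 · 0.002499 = 0.00062474, 1/8 · 0.0189 = 0.0023625, 3/8 · 0.00053048 = 0.00019893, 1/4 · 0.073765 = 0.018441; summing to 0.021628.
The posterior is then P(bag A | data) = 0.028886, P(bag B | data) = 0.10924, P(bag C | data) = 0.009198, P(bag D | data) = 0.85268.
Averaging over the posterior, P(orange next | data) = (1/7)(0.028886) + (3/10)(0.10924) + (1/12)(0.009198) + (6/11)(0.85268) = 0.50276.

0.503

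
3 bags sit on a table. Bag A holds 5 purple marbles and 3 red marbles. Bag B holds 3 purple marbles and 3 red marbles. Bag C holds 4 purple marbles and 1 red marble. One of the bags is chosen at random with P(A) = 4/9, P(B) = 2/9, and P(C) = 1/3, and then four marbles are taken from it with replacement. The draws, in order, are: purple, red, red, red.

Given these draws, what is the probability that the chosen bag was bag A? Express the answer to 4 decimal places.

For each hypothesis, P(data | H) works out to: P(data | bag A) = (5/8)(3/8)(3/8)(3/8) = 0.032959; P(data | bag B) = (3/6)(3/6)(3/6)(3/6) = 0.0625; P(data | bag C) = (4/5)(1/5)(1/5)(1/5) = 0.0064.
Multiplying each by its prior: 4/9 · 0.032959 = 0.014648, 2/9 · 0.0625 = 0.013889, 1/3 · 0.0064 = 0.0021333; with total 0.030671.
By Bayes' rule, P(bag A | data) = (0.014648) / (0.030671) = 0.4776.

0.4776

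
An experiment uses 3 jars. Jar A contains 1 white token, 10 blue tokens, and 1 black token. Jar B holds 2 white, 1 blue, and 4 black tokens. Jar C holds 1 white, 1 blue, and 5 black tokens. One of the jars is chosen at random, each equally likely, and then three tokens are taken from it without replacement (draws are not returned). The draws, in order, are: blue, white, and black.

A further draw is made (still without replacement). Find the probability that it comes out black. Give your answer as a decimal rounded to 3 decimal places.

0.754

Under each hypothesis, the probability of the observed sequence is: P(data | jar A) = (10/12)(1/11)(1/10) = 0.0075758; P(data | jar B) = (1/7)(2/6)(4/5) = 0.038095; P(data | jar C) = (1/7)(1/6)(5/5) = 0.02381.
Weighting by the prior gives 1/3 · 0.0075758 = 0.0025253, 1/3 · 0.038095 = 0.012698, 1/3 · 0.02381 = 0.0079365; with total 0.02316.
Normalising, the posterior is P(jar A | data) = 0.10903, P(jar B | data) = 0.54829, P(jar C | data) = 0.34268.
So P(black next | data) = Σ P(black next | H) P(H | data) = (0)(0.10903) + (3/4)(0.54829) + (1)(0.34268) = 0.75389.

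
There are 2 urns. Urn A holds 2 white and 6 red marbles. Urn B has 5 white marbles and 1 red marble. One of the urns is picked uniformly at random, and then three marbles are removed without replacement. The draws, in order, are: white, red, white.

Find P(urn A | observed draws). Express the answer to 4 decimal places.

0.1765

For each hypothesis, P(data | H) works out to: P(data | urn A) = (2/8)(6/7)(1/6) = 1/28; P(data | urn B) = (5/6)(1/5)(4/4) = 1/6.
Multiplying each by its prior: 1/2 · 1/28 = 1/56, 1/2 · 1/6 = 1/12; summing to 17/168.
So P(urn A | data) = (1/56) / (17/168) = 3/17.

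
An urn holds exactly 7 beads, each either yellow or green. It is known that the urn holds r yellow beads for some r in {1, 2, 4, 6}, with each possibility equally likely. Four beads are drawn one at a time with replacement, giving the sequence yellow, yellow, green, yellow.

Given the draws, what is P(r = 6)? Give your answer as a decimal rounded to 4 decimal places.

Under each hypothesis, the probability of the observed sequence is: P(data | r = 1) = (1/7)(1/7)(6/7)(1/7) = 0.002499; P(data | r = 2) = (2/7)(2/7)(5/7)(2/7) = 0.01666; P(data | r = 4) = (4/7)(4/7)(3/7)(4/7) = 0.079967; P(data | r = 6) = (6/7)(6/7)(1/7)(6/7) = 0.089963.
Weighting by the prior gives 1/4 · 0.002499 = 0.00062474, 1/4 · 0.01666 = 0.0041649, 1/4 · 0.079967 = 0.019992, 1/4 · 0.089963 = 0.022491; these sum to 0.047272.
By Bayes' rule, P(r = 6 | data) = (0.022491) / (0.047272) = 0.47577.

0.4758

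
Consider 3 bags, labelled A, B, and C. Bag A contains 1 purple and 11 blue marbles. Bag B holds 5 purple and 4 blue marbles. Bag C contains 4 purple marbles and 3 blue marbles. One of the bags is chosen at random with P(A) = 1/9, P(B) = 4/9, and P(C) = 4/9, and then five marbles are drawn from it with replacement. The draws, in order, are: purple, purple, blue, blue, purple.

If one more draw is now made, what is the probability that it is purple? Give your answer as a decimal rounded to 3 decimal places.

0.563

The likelihood of the observed sequence under each hypothesis: P(data | bag A) = (1/12)(1/12)(11/12)(11/12)(1/12) = 0.00048627; P(data | bag B) = (5/9)(5/9)(4/9)(4/9)(5/9) = 0.03387; P(data | bag C) = (4/7)(4/7)(3/7)(3/7)(4/7) = 0.034271.
Multiplying each by its prior: 1/9 · 0.00048627 = 5.403e-05, 4/9 · 0.03387 = 0.015053, 4/9 · 0.034271 = 0.015232; summing to 0.030339.
Dividing through by the total gives posterior P(bag A | data) = 0.0017809, P(bag B | data) = 0.49617, P(bag C | data) = 0.50205.
The predictive probability is P(purple next | data) = (1/12)(0.0017809) + (5/9)(0.49617) + (4/7)(0.50205) = 0.56268.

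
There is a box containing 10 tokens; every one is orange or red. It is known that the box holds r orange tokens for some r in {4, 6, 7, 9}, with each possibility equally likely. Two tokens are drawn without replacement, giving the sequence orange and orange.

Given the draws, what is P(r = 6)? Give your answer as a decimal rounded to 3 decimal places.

0.192

Under each hypothesis, the probability of the observed sequence is: P(data | r = 4) = (4/10)(3/9) = 2/15; P(data | r = 6) = (6/10)(5/9) = 1/3; P(data | r = 7) = (7/10)(6/9) = 7/15; P(data | r = 9) = (9/10)(8/9) = 4/5.
Weighting by the prior gives 1/4 · 2/15 = 1/30, 1/4 · 1/3 = 1/12, 1/4 · 7/15 = 7/60, 1/4 · 4/5 = 1/5; these sum to 13/30.
Therefore the posterior P(r = 6 | data) = (1/12) / (13/30) = 5/26.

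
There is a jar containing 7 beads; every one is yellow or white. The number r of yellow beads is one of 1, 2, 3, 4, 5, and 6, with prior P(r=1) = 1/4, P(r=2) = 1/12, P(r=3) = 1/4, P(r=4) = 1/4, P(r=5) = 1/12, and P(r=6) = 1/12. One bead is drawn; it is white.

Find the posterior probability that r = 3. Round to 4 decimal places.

Under each hypothesis, the probability of this draw is: P(data | r = 1) = (6/7) = 6/7; P(data | r = 2) = (5/7) = 5/7; P(data | r = 3) = (4/7) = 4/7; P(data | r = 4) = (3/7) = 3/7; P(data | r = 5) = (2/7) = 2/7; P(data | r = 6) = (1/7) = 1/7.
Weighting by the prior gives 1/4 · 6/7 = 3/14, 1/12 · 5/7 = 5/84, 1/4 · 4/7 = 1/7, 1/4 · 3/7 = 3/28, 1/12 · 2/7 = 1/42, 1/12 · 1/7 = 1/84; summing to 47/84.
Hence P(r = 3 | data) = (1/7) / (47/84) = 12/47.

0.2553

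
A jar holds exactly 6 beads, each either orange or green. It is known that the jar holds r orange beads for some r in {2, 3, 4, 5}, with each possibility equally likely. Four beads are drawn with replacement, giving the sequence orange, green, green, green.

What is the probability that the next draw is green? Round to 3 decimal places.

The likelihood of the observed sequence under each hypothesis: P(data | r = 2) = (2/6)(4/6)(4/6)(4/6) = 0.098765; P(data | r = 3) = (3/6)(3/6)(3/6)(3/6) = 0.0625; P(data | r = 4) = (4/6)(2/6)(2/6)(2/6) = 0.024691; P(data | r = 5) = (5/6)(1/6)(1/6)(1/6) = 0.003858.
Weighting by the prior gives 1/4 · 0.098765 = 0.024691, 1/4 · 0.0625 = 0.015625, 1/4 · 0.024691 = 0.0061728, 1/4 · 0.003858 = 0.00096451; summing to 0.047454.
The posterior is then P(r = 2 | data) = 0.52033, P(r = 3 | data) = 0.32927, P(r = 4 | data) = 0.13008, P(r = 5 | data) = 0.020325.
The predictive probability is P(green next | data) = (2/3)(0.52033) + (1/2)(0.32927) + (1/3)(0.13008) + (1/6)(0.020325) = 0.55827.

0.558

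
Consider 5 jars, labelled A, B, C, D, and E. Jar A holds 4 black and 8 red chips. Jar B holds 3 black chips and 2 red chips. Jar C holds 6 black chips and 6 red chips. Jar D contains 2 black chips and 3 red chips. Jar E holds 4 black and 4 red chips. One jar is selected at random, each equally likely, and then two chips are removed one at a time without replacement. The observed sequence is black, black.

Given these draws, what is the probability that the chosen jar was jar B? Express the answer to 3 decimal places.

0.322

The likelihood of the observed sequence under each hypothesis: P(data | jar A) = (4/12)(3/11) = 0.090909; P(data | jar B) = (3/5)(2/4) = 0.3; P(data | jar C) = (6/12)(5/11) = 0.22727; P(data | jar D) = (2/5)(1/4) = 0.1; P(data | jar E) = (4/8)(3/7) = 0.21429.
The prior-weighted likelihoods are 1/5 · 0.090909 = 0.018182, 1/5 · 0.3 = 0.06, 1/5 · 0.22727 = 0.045455, 1/5 · 0.1 = 0.02, 1/5 · 0.21429 = 0.042857; summing to 0.18649.
Therefore the posterior P(jar B | data) = (0.06) / (0.18649) = 0.32173.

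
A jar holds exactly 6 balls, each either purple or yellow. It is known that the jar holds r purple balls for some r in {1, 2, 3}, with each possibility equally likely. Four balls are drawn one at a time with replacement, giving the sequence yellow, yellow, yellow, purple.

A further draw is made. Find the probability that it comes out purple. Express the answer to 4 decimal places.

0.3114

For each hypothesis, P(data | H) works out to: P(data | r = 1) = (5/6)(5/6)(5/6)(1/6) = 0.096451; P(data | r = 2) = (4/6)(4/6)(4/6)(2/6) = 0.098765; P(data | r = 3) = (3/6)(3/6)(3/6)(3/6) = 0.0625.
Weighting by the prior gives 1/3 · 0.096451 = 0.03215, 1/3 · 0.098765 = 0.032922, 1/3 · 0.0625 = 0.020833; these sum to 0.085905.
Normalising, the posterior is P(r = 1 | data) = 0.37425, P(r = 2 | data) = 0.38323, P(r = 3 | data) = 0.24251.
The predictive probability is P(purple next | data) = (1/6)(0.37425) + (1/3)(0.38323) + (1/2)(0.24251) = 0.31138.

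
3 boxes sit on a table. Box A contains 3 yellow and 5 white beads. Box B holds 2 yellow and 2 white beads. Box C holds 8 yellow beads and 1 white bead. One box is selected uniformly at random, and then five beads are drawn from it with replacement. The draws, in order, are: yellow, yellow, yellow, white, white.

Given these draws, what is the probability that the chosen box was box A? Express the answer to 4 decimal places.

0.3404

Under each hypothesis, the probability of the observed sequence is: P(data | box A) = (3/8)(3/8)(3/8)(5/8)(5/8) = 0.020599; P(data | box B) = (2/4)(2/4)(2/4)(2/4)(2/4) = 0.03125; P(data | box C) = (8/9)(8/9)(8/9)(1/9)(1/9) = 0.0086708.
The prior-weighted likelihoods are 1/3 · 0.020599 = 0.0068665, 1/3 · 0.03125 = 0.010417, 1/3 · 0.0086708 = 0.0028903; these sum to 0.020173.
By Bayes' rule, P(box A | data) = (0.0068665) / (0.020173) = 0.34037.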